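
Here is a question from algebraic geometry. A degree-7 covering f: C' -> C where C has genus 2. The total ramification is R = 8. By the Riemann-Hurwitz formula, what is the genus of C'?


Riemann-Hurwitz formula: 2g' - 2 = d(2g - 2) + R
Given: d = 7, g = 2, R = 8
2g' - 2 = 7*(2*2 - 2) + 8
2g' - 2 = 7*2 + 8
2g' - 2 = 14 + 8 = 22
2g' = 24
g' = 12

12


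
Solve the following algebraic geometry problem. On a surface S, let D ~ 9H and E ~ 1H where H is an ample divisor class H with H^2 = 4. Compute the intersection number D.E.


Using bilinearity of the intersection pairing on a surface S:
(aH).(bH) = ab * (H.H)
We have H^2 = 4.
D.E = (9H).(1H) = 9*1*4
= 9*4
= 36

36


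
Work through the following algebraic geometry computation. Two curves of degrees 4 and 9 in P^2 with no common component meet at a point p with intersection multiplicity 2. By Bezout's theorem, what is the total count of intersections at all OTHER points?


By Bezout's theorem, the total intersection number is d1 * d2.
Total = 4 * 9 = 36
Intersection multiplicity at p = 2
Remaining intersections = 36 - 2 = 34

34


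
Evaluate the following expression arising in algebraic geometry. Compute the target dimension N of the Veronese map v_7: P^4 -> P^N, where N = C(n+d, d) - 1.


The Veronese embedding v_d: P^n -> P^N maps each point to all
degree-d monomials in n+1 homogeneous coordinates.
N = C(n+d, d) - 1
N = C(4+7, 7) - 1
N = C(11, 7) - 1
C(11, 7) = 330
N = 330 - 1 = 329

329


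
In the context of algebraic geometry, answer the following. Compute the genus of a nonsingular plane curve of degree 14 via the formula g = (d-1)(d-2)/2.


Using the genus formula for smooth plane curves:
g = (d-1)(d-2)/2
g = (14-1)(14-2)/2
g = 13*12/2
g = 156/2 = 78

78


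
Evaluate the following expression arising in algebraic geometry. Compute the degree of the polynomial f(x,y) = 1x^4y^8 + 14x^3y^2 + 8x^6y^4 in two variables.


Examine each term for its total degree (sum of exponents).
  Term '1x^4y^8' has total degree 4+8 = 12.
  Term '14x^3y^2' has total degree 3+2 = 5.
  Term '8x^6y^4' has total degree 6+4 = 10.
The maximum total degree among all terms is 12.

12


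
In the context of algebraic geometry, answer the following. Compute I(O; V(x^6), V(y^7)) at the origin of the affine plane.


The intersection multiplicity of V(x^a) and V(y^b) at the origin is:
I(O; V(x^6), V(y^7)) = dim_k(k[x,y]/(x^6, y^7))
A basis for k[x,y]/(x^6, y^7) is the set of monomials x^i * y^j
where 0 <= i < 6 and 0 <= j < 7.
The number of such monomials is 6 * 7 = 42

42


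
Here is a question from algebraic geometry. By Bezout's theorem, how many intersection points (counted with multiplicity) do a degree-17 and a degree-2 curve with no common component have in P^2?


Bezout's theorem states the intersection count equals the product of degrees.
Intersection count = 17 * 2 = 34

34


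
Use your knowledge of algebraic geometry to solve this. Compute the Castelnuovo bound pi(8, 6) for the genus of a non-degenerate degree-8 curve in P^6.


Castelnuovo's bound: write d - 1 = m(r-1) + epsilon with 0 <= epsilon < r-1.
d - 1 = 8 - 1 = 7
r - 1 = 6 - 1 = 5
7 = 1*5 + 2, so m = 1, epsilon = 2
pi(d, r) = m(m-1)(r-1)/2 + m*epsilon
= 1*0*5/2 + 1*2
= 0/2 + 2
= 0 + 2 = 2

2


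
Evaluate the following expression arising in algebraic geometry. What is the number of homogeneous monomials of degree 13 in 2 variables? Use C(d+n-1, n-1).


The number of degree-13 monomials in 2 variables is C(d+n-1, n-1).
= C(13+2-1, 2-1) = C(14, 1)
= 14

14


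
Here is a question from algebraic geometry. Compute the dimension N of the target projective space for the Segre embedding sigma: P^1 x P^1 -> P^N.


The Segre embedding maps P^m x P^n into P^N via
all products of coordinates from each factor.
N = (m+1)(n+1) - 1
N = (1+1)(1+1) - 1
N = 2*2 - 1
N = 4 - 1 = 3

3


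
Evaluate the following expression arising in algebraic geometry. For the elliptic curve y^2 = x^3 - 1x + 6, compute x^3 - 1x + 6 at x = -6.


Compute x^3 - 1x + 6 at x = -6:
x^3 = (-6)^3 = -216
(-1)*x = (-1)*(-6) = 6
Sum: -216 + 6 + 6 = -204

-204


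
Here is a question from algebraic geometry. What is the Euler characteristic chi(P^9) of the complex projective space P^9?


The complex projective space P^9 has one cell in each even real dimension 0, 2, ..., 18.
The cohomology groups are H^{2k}(P^9) = Z for k = 0,...,9, and 0 otherwise.
Euler characteristic = sum of Betti numbers = 1 per even-dimensional cohomology group.
chi(P^9) = 9 + 1 = 10

10


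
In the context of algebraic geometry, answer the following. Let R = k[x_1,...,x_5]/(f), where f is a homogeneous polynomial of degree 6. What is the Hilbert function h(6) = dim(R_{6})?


For R = k[x_1,...,x_n]/(f) with f homogeneous of degree e:
The Hilbert series is (1 - t^e)/(1 - t)^n.
So h(d) = C(d+n-1, n-1) - C(d-e+n-1, n-1) for d >= e.
With n=5, e=6, d=6:
C(6+5-1, 5-1) = C(10, 4) = 210
C(6-6+5-1, 5-1) = C(4, 4) = 1
h(6) = 210 - 1 = 209

209


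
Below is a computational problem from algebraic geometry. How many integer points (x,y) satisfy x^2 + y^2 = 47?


Systematically check integer values of x where x^2 <= 47.
For each valid x, check if 47 - x^2 is a perfect square.
Total integer solutions found: 0

0


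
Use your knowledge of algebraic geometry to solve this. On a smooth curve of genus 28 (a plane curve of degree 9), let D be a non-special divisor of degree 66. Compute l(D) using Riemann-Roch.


First, compute the genus of a smooth plane curve of degree 9:
g = (d-1)(d-2)/2 = (9-1)(9-2)/2 = 28
For a non-special divisor D (i.e., h^1(D) = 0), Riemann-Roch gives:
l(D) = deg(D) - g + 1
Since deg(D) = 66 >= 2g - 1 = 55, D is non-special.
l(D) = 66 - 28 + 1 = 39

39


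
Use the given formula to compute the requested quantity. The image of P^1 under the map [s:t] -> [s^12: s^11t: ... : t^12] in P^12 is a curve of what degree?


The rational normal curve in P^12 is the image of P^1 under the 12-uple Veronese.
A general hyperplane in P^12 pulls back to a degree-12 form on P^1, which has 12 zeros,
so the curve meets a general hyperplane in 12 points. Degree = 12.

12


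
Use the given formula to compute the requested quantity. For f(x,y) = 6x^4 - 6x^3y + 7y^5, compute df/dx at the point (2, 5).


df/dx = 4*6*x^3 + 3*(-6)*x^2*y
At (2,5): 4*6*2^3 + 3*(-6)*2^2*5
= 192 - 360
= -168

-168


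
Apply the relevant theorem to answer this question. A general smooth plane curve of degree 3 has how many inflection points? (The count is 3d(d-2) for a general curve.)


For a general smooth plane curve C of degree d, the inflection points are
the intersection of C with its Hessian curve, which has degree 3(d-2).
By Bezout, the total intersection number is d * 3(d-2) = 3 * 3 = 9.
For a general curve every flex is ordinary, so each contributes
multiplicity 1 to C·Hess(C), and the number of distinct inflection
points is 3d(d-2).
Inflection points = 3*3*(3-2) = 3*3*1 = 9

9


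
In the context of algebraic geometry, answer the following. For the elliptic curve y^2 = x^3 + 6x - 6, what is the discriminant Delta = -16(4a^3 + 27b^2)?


Compute each component:
4a^3 = 4*6^3 = 4*216 = 864
27b^2 = 27*(-6)^2 = 27*36 = 972
4a^3 + 27b^2 = 864 + 972 = 1836
Delta = -16*1836 = -29376

-29376


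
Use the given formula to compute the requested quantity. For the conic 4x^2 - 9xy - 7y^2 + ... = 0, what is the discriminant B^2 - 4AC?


The discriminant of a conic Ax^2 + Bxy + Cy^2 + ... = 0 is B^2 - 4AC.
B^2 = (-9)^2 = 81
4AC = 4*4*(-7) = -112
Discriminant = 81 + 112 = 193

193


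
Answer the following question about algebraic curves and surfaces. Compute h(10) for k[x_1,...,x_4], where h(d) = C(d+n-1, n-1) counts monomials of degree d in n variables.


The Hilbert function for the polynomial ring in 4 variables is:
h(d) = C(d+n-1, n-1)
h(10) = C(10+4-1, 4-1) = C(13, 3)
= 13! / (3! * 10!)
= 286

286


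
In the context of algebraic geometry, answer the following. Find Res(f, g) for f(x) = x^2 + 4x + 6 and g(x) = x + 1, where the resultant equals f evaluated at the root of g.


For Res(f, x - c), we evaluate f at x = c.
f(-1) = (-1)^2 + 4*(-1) + 6
= 1 - 4 + 6
= -3 + 6 = 3
Res(f, g) = 3

3


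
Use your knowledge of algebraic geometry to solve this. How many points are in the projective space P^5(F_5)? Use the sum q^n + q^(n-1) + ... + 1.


P^5(F_5) has (q^(n+1) - 1)/(q - 1) points.
= 5^5 + 5^4 + 5^3 + 5^2 + 5^1 + 5^0
= 3125 + 625 + 125 + 25 + 5 + 1
= 3906

3906


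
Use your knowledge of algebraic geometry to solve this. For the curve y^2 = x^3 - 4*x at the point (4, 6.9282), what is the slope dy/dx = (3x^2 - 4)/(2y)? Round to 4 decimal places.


Using implicit differentiation of y^2 = x^3 - 4*x:
2y * dy/dx = 3x^2 - 4
dy/dx = (3x^2 - 4)/(2y)
Numerator: 3*4^2 - 4 = 44
Denominator: 2*6.9282 = 13.8564
dy/dx = 44/13.8564 = 3.1754

3.1754


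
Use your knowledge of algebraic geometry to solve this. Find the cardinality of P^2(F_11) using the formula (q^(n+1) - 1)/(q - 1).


P^2(F_11) has (q^(n+1) - 1)/(q - 1) points.
= 11^2 + 11^1 + 11^0
= 121 + 11 + 1
= 133

133


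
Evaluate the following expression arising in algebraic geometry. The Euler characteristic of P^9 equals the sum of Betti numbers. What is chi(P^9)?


The complex projective space P^9 has one cell in each even real dimension 0, 2, ..., 18.
The cohomology groups are H^{2k}(P^9) = Z for k = 0,...,9, and 0 otherwise.
Euler characteristic = sum of Betti numbers = 1 per even-dimensional cohomology group.
chi(P^9) = 9 + 1 = 10

10


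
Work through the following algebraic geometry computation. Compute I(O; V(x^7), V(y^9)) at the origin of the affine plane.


The intersection multiplicity of V(x^a) and V(y^b) at the origin is:
I(O; V(x^7), V(y^9)) = dim_k(k[x,y]/(x^7, y^9))
A basis for k[x,y]/(x^7, y^9) is the set of monomials x^i * y^j
where 0 <= i < 7 and 0 <= j < 9.
The number of such monomials is 7 * 9 = 63

63


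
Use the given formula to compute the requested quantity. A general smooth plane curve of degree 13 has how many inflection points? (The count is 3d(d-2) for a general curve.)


For a general smooth plane curve C of degree d, the inflection points are
the intersection of C with its Hessian curve, which has degree 3(d-2).
By Bezout, the total intersection number is d * 3(d-2) = 13 * 33 = 429.
For a general curve every flex is ordinary, so each contributes
multiplicity 1 to C·Hess(C), and the number of distinct inflection
points is 3d(d-2).
Inflection points = 3*13*(13-2) = 3*13*11 = 429

429


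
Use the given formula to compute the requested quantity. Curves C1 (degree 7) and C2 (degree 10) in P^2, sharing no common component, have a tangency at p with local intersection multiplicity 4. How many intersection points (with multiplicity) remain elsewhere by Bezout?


By Bezout's theorem, the total intersection number is d1 * d2.
Total = 7 * 10 = 70
Intersection multiplicity at p = 4
Remaining intersections = 70 - 4 = 66

66


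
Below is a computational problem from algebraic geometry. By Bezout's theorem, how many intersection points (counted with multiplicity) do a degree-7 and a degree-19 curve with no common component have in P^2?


Bezout's theorem states the intersection count equals the product of degrees.
Intersection count = 7 * 19 = 133

133


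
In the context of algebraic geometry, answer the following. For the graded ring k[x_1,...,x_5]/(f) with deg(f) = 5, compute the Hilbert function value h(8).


For R = k[x_1,...,x_n]/(f) with f homogeneous of degree e:
The Hilbert series is (1 - t^e)/(1 - t)^n.
So h(d) = C(d+n-1, n-1) - C(d-e+n-1, n-1) for d >= e.
With n=5, e=5, d=8:
C(8+5-1, 5-1) = C(12, 4) = 495
C(8-5+5-1, 5-1) = C(7, 4) = 35
h(8) = 495 - 35 = 460

460


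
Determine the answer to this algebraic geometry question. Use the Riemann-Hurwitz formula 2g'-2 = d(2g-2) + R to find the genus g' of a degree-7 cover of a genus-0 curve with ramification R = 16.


Riemann-Hurwitz formula: 2g' - 2 = d(2g - 2) + R
Given: d = 7, g = 0, R = 16
2g' - 2 = 7*(2*0 - 2) + 16
2g' - 2 = 7*(-2) + 16
2g' - 2 = -14 + 16 = 2
2g' = 4
g' = 2

2


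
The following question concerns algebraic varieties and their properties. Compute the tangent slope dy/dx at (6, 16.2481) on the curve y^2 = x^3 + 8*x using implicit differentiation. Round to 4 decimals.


Using implicit differentiation of y^2 = x^3 + 8*x:
2y * dy/dx = 3x^2 + 8
dy/dx = (3x^2 + 8)/(2y)
Numerator: 3*6^2 + 8 = 116
Denominator: 2*16.2481 = 32.4962
dy/dx = 116/32.4962 = 3.5696

3.5696


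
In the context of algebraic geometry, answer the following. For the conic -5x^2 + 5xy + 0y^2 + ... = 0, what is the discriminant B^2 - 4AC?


The discriminant of a conic Ax^2 + Bxy + Cy^2 + ... = 0 is B^2 - 4AC.
B^2 = 5^2 = 25
4AC = 4*(-5)*0 = 0
Discriminant = 25 + 0 = 25

25


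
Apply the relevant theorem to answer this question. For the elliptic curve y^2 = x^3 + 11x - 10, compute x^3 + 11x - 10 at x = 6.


Compute x^3 + 11x - 10 at x = 6:
x^3 = 6^3 = 216
11*x = 11*6 = 66
Sum: 216 + 66 - 10 = 272

272


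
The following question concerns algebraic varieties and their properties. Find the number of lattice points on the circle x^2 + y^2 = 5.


Systematically check integer values of x where x^2 <= 5.
For each valid x, check if 5 - x^2 is a perfect square.
x=1: 5 - 1 = 4, sqrt = 2 (valid)
x=2: 5 - 4 = 1, sqrt = 1 (valid)
Total integer solutions found: 8

8


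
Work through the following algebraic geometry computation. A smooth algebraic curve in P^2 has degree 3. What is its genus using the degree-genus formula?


Using the genus formula for smooth plane curves:
g = (d-1)(d-2)/2
g = (3-1)(3-2)/2
g = 2*1/2
g = 2/2 = 1

1


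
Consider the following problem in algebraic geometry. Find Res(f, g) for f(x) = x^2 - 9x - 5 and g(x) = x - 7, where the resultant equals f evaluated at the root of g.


For Res(f, x - c), we evaluate f at x = c.
f(7) = 7^2 - 9*7 - 5
= 49 - 63 - 5
= -14 - 5 = -19
Res(f, g) = -19

-19


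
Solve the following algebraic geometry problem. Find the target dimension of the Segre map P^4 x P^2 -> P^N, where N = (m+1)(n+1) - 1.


The Segre embedding maps P^m x P^n into P^N via
all products of coordinates from each factor.
N = (m+1)(n+1) - 1
N = (4+1)(2+1) - 1
N = 5*3 - 1
N = 15 - 1 = 14

14


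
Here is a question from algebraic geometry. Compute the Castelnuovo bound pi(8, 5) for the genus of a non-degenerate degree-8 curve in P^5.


Castelnuovo's bound: write d - 1 = m(r-1) + epsilon with 0 <= epsilon < r-1.
d - 1 = 8 - 1 = 7
r - 1 = 5 - 1 = 4
7 = 1*4 + 3, so m = 1, epsilon = 3
pi(d, r) = m(m-1)(r-1)/2 + m*epsilon
= 1*0*4/2 + 1*3
= 0/2 + 3
= 0 + 3 = 3

3


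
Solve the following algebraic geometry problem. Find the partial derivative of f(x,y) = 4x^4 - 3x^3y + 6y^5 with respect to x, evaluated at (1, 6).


df/dx = 4*4*x^3 + 3*(-3)*x^2*y
At (1,6): 4*4*1^3 + 3*(-3)*1^2*6
= 16 - 54
= -38

-38


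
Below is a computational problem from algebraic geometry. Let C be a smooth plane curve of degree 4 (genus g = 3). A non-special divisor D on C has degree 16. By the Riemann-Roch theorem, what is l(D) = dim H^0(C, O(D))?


First, compute the genus of a smooth plane curve of degree 4:
g = (d-1)(d-2)/2 = (4-1)(4-2)/2 = 3
For a non-special divisor D (i.e., h^1(D) = 0), Riemann-Roch gives:
l(D) = deg(D) - g + 1
Since deg(D) = 16 >= 2g - 1 = 5, D is non-special.
l(D) = 16 - 3 + 1 = 14

14


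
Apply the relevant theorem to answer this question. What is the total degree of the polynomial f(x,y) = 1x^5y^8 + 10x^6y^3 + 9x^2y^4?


Examine each term for its total degree (sum of exponents).
  Term '1x^5y^8' has total degree 5+8 = 13.
  Term '10x^6y^3' has total degree 6+3 = 9.
  Term '9x^2y^4' has total degree 2+4 = 6.
The maximum total degree among all terms is 13.

13


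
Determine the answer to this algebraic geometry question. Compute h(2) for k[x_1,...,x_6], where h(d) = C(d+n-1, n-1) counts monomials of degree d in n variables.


The Hilbert function for the polynomial ring in 6 variables is:
h(d) = C(d+n-1, n-1)
h(2) = C(2+6-1, 6-1) = C(7, 5)
= 7! / (5! * 2!)
= 21

21


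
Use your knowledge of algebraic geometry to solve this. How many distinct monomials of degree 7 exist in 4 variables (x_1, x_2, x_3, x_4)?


The number of degree-7 monomials in 4 variables is C(d+n-1, n-1).
= C(7+4-1, 4-1) = C(10, 3)
= 120

120


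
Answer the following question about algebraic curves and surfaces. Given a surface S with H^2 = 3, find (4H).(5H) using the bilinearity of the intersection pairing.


Using bilinearity of the intersection pairing on a surface S:
(aH).(bH) = ab * (H.H)
We have H^2 = 3.
D.E = (4H).(5H) = 4*5*3
= 20*3
= 60

60


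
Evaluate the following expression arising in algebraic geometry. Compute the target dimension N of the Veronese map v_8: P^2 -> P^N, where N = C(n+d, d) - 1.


The Veronese embedding v_d: P^n -> P^N maps each point to all
degree-d monomials in n+1 homogeneous coordinates.
N = C(n+d, d) - 1
N = C(2+8, 8) - 1
N = C(10, 8) - 1
C(10, 8) = 45
N = 45 - 1 = 44

44


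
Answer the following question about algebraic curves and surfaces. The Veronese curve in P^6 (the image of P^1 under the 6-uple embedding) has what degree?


The rational normal curve in P^6 is the image of P^1 under the 6-uple Veronese.
A general hyperplane in P^6 pulls back to a degree-6 form on P^1, which has 6 zeros,
so the curve meets a general hyperplane in 6 points. Degree = 6.

6


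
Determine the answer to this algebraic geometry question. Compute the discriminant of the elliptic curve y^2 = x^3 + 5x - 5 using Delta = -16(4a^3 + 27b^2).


Compute each component:
4a^3 = 4*5^3 = 4*125 = 500
27b^2 = 27*(-5)^2 = 27*25 = 675
4a^3 + 27b^2 = 500 + 675 = 1175
Delta = -16*1175 = -18800

-18800


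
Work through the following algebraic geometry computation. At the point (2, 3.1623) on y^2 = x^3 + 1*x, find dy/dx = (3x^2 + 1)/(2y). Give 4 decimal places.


Using implicit differentiation of y^2 = x^3 + 1*x:
2y * dy/dx = 3x^2 + 1
dy/dx = (3x^2 + 1)/(2y)
Numerator: 3*2^2 + 1 = 13
Denominator: 2*3.1623 = 6.3246
dy/dx = 13/6.3246 = 2.0555

2.0555


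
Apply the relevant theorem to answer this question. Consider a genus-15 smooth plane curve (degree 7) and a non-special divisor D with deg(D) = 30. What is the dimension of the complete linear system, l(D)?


First, compute the genus of a smooth plane curve of degree 7:
g = (d-1)(d-2)/2 = (7-1)(7-2)/2 = 15
For a non-special divisor D (i.e., h^1(D) = 0), Riemann-Roch gives:
l(D) = deg(D) - g + 1
Since deg(D) = 30 >= 2g - 1 = 29, D is non-special.
l(D) = 30 - 15 + 1 = 16

16


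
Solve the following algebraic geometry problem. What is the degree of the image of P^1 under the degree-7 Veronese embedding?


The Veronese variety v_7(P^1) has degree d^r.
d^r = 7^1 = 7

7


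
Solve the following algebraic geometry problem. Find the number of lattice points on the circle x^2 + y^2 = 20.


Systematically check integer values of x where x^2 <= 20.
For each valid x, check if 20 - x^2 is a perfect square.
x=2: 20 - 4 = 16, sqrt = 4 (valid)
x=4: 20 - 16 = 4, sqrt = 2 (valid)
Total integer solutions found: 8

8


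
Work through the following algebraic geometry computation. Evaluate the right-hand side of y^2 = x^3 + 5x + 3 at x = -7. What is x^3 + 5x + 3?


Compute x^3 + 5x + 3 at x = -7:
x^3 = (-7)^3 = -343
5*x = 5*(-7) = -35
Sum: -343 - 35 + 3 = -375

-375


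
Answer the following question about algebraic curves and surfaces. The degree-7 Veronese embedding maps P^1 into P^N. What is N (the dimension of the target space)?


The Veronese embedding v_d: P^n -> P^N maps each point to all
degree-d monomials in n+1 homogeneous coordinates.
N = C(n+d, d) - 1
N = C(1+7, 7) - 1
N = C(8, 7) - 1
C(8, 7) = 8
N = 8 - 1 = 7

7


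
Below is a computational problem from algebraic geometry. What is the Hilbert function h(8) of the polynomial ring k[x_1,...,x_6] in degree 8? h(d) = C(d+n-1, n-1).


The Hilbert function for the polynomial ring in 6 variables is:
h(d) = C(d+n-1, n-1)
h(8) = C(8+6-1, 6-1) = C(13, 5)
= 13! / (5! * 8!)
= 1287

1287


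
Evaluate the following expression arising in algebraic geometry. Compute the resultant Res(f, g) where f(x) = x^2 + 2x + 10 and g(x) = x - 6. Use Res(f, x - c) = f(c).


For Res(f, x - c), we evaluate f at x = c.
f(6) = 6^2 + 2*6 + 10
= 36 + 12 + 10
= 48 + 10 = 58
Res(f, g) = 58

58


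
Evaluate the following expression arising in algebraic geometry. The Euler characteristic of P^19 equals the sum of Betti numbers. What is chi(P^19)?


The complex projective space P^19 has one cell in each even real dimension 0, 2, ..., 38.
The cohomology groups are H^{2k}(P^19) = Z for k = 0,...,19, and 0 otherwise.
Euler characteristic = sum of Betti numbers = 1 per even-dimensional cohomology group.
chi(P^19) = 19 + 1 = 20

20


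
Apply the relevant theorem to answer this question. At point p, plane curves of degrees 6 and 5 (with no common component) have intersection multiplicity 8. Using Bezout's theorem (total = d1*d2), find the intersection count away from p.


By Bezout's theorem, the total intersection number is d1 * d2.
Total = 6 * 5 = 30
Intersection multiplicity at p = 8
Remaining intersections = 30 - 8 = 22

22


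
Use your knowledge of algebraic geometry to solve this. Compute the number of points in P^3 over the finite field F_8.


P^3(F_8) has (q^(n+1) - 1)/(q - 1) points.
= 8^3 + 8^2 + 8^1 + 8^0
= 512 + 64 + 8 + 1
= 585

585


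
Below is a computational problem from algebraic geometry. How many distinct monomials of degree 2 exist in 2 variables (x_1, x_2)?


The number of degree-2 monomials in 2 variables is C(d+n-1, n-1).
= C(2+2-1, 2-1) = C(3, 1)
= 3

3


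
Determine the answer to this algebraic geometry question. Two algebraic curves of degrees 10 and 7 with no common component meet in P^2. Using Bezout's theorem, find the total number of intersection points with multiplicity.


Bezout's theorem states the intersection count equals the product of degrees.
Intersection count = 10 * 7 = 70

70


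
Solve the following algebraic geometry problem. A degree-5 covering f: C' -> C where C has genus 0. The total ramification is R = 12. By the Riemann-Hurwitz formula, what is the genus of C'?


Riemann-Hurwitz formula: 2g' - 2 = d(2g - 2) + R
Given: d = 5, g = 0, R = 12
2g' - 2 = 5*(2*0 - 2) + 12
2g' - 2 = 5*(-2) + 12
2g' - 2 = -10 + 12 = 2
2g' = 4
g' = 2

2


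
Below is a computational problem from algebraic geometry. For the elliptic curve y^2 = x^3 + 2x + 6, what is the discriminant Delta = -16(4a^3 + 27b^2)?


Compute each component:
4a^3 = 4*2^3 = 4*8 = 32
27b^2 = 27*6^2 = 27*36 = 972
4a^3 + 27b^2 = 32 + 972 = 1004
Delta = -16*1004 = -16064

-16064


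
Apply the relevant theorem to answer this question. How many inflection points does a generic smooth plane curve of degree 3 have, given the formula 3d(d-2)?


For a general smooth plane curve C of degree d, the inflection points are
the intersection of C with its Hessian curve, which has degree 3(d-2).
By Bezout, the total intersection number is d * 3(d-2) = 3 * 3 = 9.
For a general curve every flex is ordinary, so each contributes
multiplicity 1 to C·Hess(C), and the number of distinct inflection
points is 3d(d-2).
Inflection points = 3*3*(3-2) = 3*3*1 = 9

9


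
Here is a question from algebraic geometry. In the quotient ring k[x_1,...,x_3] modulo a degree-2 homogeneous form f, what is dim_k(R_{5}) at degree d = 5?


For R = k[x_1,...,x_n]/(f) with f homogeneous of degree e:
The Hilbert series is (1 - t^e)/(1 - t)^n.
So h(d) = C(d+n-1, n-1) - C(d-e+n-1, n-1) for d >= e.
With n=3, e=2, d=5:
C(5+3-1, 3-1) = C(7, 2) = 21
C(5-2+3-1, 3-1) = C(5, 2) = 10
h(5) = 21 - 10 = 11

11


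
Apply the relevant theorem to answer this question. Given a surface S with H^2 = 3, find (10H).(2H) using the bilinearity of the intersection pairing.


Using bilinearity of the intersection pairing on a surface S:
(aH).(bH) = ab * (H.H)
We have H^2 = 3.
D.E = (10H).(2H) = 10*2*3
= 20*3
= 60

60


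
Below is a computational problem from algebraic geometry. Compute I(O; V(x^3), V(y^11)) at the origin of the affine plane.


The intersection multiplicity of V(x^a) and V(y^b) at the origin is:
I(O; V(x^3), V(y^11)) = dim_k(k[x,y]/(x^3, y^11))
A basis for k[x,y]/(x^3, y^11) is the set of monomials x^i * y^j
where 0 <= i < 3 and 0 <= j < 11.
The number of such monomials is 3 * 11 = 33

33


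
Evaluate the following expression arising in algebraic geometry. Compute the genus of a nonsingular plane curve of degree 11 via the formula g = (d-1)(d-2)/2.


Using the genus formula for smooth plane curves:
g = (d-1)(d-2)/2
g = (11-1)(11-2)/2
g = 10*9/2
g = 90/2 = 45

45


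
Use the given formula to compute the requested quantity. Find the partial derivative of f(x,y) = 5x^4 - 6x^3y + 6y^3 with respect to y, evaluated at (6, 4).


df/dy = (-6)*x^3 + 3*6*y^2
At (6,4): (-6)*6^3 + 3*6*4^2
= -1296 + 288
= -1008

-1008


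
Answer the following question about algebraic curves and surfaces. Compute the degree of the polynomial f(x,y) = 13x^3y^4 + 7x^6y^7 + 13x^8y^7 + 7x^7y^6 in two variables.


Examine each term for its total degree (sum of exponents).
  Term '13x^3y^4' has total degree 3+4 = 7.
  Term '7x^6y^7' has total degree 6+7 = 13.
  Term '13x^8y^7' has total degree 8+7 = 15.
  Term '7x^7y^6' has total degree 7+6 = 13.
The maximum total degree among all terms is 15.

15


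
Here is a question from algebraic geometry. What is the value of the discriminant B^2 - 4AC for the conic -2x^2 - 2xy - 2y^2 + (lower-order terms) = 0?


The discriminant of a conic Ax^2 + Bxy + Cy^2 + ... = 0 is B^2 - 4AC.
B^2 = (-2)^2 = 4
4AC = 4*(-2)*(-2) = 16
Discriminant = 4 - 16 = -12

-12


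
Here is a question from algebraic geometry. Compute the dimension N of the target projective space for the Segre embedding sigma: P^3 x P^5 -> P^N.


The Segre embedding maps P^m x P^n into P^N via
all products of coordinates from each factor.
N = (m+1)(n+1) - 1
N = (3+1)(5+1) - 1
N = 4*6 - 1
N = 24 - 1 = 23

23


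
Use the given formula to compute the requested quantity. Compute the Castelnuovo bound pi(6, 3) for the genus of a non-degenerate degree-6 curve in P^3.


Castelnuovo's bound: write d - 1 = m(r-1) + epsilon with 0 <= epsilon < r-1.
d - 1 = 6 - 1 = 5
r - 1 = 3 - 1 = 2
5 = 2*2 + 1, so m = 2, epsilon = 1
pi(d, r) = m(m-1)(r-1)/2 + m*epsilon
= 2*1*2/2 + 2*1
= 4/2 + 2
= 2 + 2 = 4

4


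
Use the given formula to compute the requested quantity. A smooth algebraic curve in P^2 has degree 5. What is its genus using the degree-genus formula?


Using the genus formula for smooth plane curves:
g = (d-1)(d-2)/2
g = (5-1)(5-2)/2
g = 4*3/2
g = 12/2 = 6

6


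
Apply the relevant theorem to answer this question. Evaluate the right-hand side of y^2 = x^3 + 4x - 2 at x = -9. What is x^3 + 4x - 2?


Compute x^3 + 4x - 2 at x = -9:
x^3 = (-9)^3 = -729
4*x = 4*(-9) = -36
Sum: -729 - 36 - 2 = -767

-767


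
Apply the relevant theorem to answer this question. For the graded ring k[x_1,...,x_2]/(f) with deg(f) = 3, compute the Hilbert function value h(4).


For R = k[x_1,...,x_n]/(f) with f homogeneous of degree e:
The Hilbert series is (1 - t^e)/(1 - t)^n.
So h(d) = C(d+n-1, n-1) - C(d-e+n-1, n-1) for d >= e.
With n=2, e=3, d=4:
C(4+2-1, 2-1) = C(5, 1) = 5
C(4-3+2-1, 2-1) = C(2, 1) = 2
h(4) = 5 - 2 = 3

3


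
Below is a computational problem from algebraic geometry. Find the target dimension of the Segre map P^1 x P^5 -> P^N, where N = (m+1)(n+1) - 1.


The Segre embedding maps P^m x P^n into P^N via
all products of coordinates from each factor.
N = (m+1)(n+1) - 1
N = (1+1)(5+1) - 1
N = 2*6 - 1
N = 12 - 1 = 11

11


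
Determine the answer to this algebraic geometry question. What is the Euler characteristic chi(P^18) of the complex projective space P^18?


The complex projective space P^18 has one cell in each even real dimension 0, 2, ..., 36.
The cohomology groups are H^{2k}(P^18) = Z for k = 0,...,18, and 0 otherwise.
Euler characteristic = sum of Betti numbers = 1 per even-dimensional cohomology group.
chi(P^18) = 18 + 1 = 19

19


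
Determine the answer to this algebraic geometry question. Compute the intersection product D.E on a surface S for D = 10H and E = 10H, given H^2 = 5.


Using bilinearity of the intersection pairing on a surface S:
(aH).(bH) = ab * (H.H)
We have H^2 = 5.
D.E = (10H).(10H) = 10*10*5
= 100*5
= 500

500


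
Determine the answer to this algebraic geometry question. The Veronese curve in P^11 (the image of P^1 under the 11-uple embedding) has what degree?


The rational normal curve in P^11 is the image of P^1 under the 11-uple Veronese.
A general hyperplane in P^11 pulls back to a degree-11 form on P^1, which has 11 zeros,
so the curve meets a general hyperplane in 11 points. Degree = 11.

11


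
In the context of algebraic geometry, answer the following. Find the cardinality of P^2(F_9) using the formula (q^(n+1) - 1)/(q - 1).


P^2(F_9) has (q^(n+1) - 1)/(q - 1) points.
= 9^2 + 9^1 + 9^0
= 81 + 9 + 1
= 91

91


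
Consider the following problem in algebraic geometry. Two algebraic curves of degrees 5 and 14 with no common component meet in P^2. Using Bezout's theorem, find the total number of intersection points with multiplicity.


Bezout's theorem states the intersection count equals the product of degrees.
Intersection count = 5 * 14 = 70

70


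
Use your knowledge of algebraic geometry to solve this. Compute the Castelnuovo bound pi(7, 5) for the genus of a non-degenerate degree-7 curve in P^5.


Castelnuovo's bound: write d - 1 = m(r-1) + epsilon with 0 <= epsilon < r-1.
d - 1 = 7 - 1 = 6
r - 1 = 5 - 1 = 4
6 = 1*4 + 2, so m = 1, epsilon = 2
pi(d, r) = m(m-1)(r-1)/2 + m*epsilon
= 1*0*4/2 + 1*2
= 0/2 + 2
= 0 + 2 = 2

2


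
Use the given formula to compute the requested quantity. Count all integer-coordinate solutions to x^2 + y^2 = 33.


Systematically check integer values of x where x^2 <= 33.
For each valid x, check if 33 - x^2 is a perfect square.
Total integer solutions found: 0

0


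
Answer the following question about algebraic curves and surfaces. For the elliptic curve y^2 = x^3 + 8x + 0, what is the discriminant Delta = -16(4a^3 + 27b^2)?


Compute each component:
4a^3 = 4*8^3 = 4*512 = 2048
27b^2 = 27*0^2 = 27*0 = 0
4a^3 + 27b^2 = 2048 + 0 = 2048
Delta = -16*2048 = -32768

-32768


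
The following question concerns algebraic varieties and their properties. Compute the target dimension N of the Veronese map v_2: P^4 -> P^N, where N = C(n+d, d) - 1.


The Veronese embedding v_d: P^n -> P^N maps each point to all
degree-d monomials in n+1 homogeneous coordinates.
N = C(n+d, d) - 1
N = C(4+2, 2) - 1
N = C(6, 2) - 1
C(6, 2) = 15
N = 15 - 1 = 14

14


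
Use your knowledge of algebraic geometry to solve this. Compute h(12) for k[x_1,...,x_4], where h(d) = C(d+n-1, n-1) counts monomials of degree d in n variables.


The Hilbert function for the polynomial ring in 4 variables is:
h(d) = C(d+n-1, n-1)
h(12) = C(12+4-1, 4-1) = C(15, 3)
= 15! / (3! * 12!)
= 455

455


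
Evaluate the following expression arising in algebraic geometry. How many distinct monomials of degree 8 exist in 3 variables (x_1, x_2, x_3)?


The number of degree-8 monomials in 3 variables is C(d+n-1, n-1).
= C(8+3-1, 3-1) = C(10, 2)
= 45

45


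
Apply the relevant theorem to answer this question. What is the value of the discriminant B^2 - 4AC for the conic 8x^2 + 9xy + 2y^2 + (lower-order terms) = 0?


The discriminant of a conic Ax^2 + Bxy + Cy^2 + ... = 0 is B^2 - 4AC.
B^2 = 9^2 = 81
4AC = 4*8*2 = 64
Discriminant = 81 - 64 = 17

17


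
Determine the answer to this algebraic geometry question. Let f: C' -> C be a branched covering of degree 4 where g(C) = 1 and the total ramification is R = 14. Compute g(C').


Riemann-Hurwitz formula: 2g' - 2 = d(2g - 2) + R
Given: d = 4, g = 1, R = 14
2g' - 2 = 4*(2*1 - 2) + 14
2g' - 2 = 4*0 + 14
2g' - 2 = 0 + 14 = 14
2g' = 16
g' = 8

8


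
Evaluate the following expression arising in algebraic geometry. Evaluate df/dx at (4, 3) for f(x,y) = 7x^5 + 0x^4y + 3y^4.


df/dx = 5*7*x^4 + 4*0*x^3*y
At (4,3): 5*7*4^4 + 4*0*4^3*3
= 8960 + 0
= 8960

8960


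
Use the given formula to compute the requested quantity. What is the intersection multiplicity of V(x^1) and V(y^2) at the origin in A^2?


The intersection multiplicity of V(x^a) and V(y^b) at the origin is:
I(O; V(x^1), V(y^2)) = dim_k(k[x,y]/(x^1, y^2))
A basis for k[x,y]/(x^1, y^2) is the set of monomials x^i * y^j
where 0 <= i < 1 and 0 <= j < 2.
The number of such monomials is 1 * 2 = 2

2


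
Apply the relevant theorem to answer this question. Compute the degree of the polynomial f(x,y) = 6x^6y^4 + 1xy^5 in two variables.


Examine each term for its total degree (sum of exponents).
  Term '6x^6y^4' has total degree 6+4 = 10.
  Term '1xy^5' has total degree 1+5 = 6.
The maximum total degree among all terms is 10.

10


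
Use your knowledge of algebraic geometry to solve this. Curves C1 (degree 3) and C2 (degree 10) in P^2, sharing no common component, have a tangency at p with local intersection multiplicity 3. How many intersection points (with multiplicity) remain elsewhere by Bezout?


By Bezout's theorem, the total intersection number is d1 * d2.
Total = 3 * 10 = 30
Intersection multiplicity at p = 3
Remaining intersections = 30 - 3 = 27

27


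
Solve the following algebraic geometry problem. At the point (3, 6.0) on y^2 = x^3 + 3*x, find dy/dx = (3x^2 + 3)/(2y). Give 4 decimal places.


Using implicit differentiation of y^2 = x^3 + 3*x:
2y * dy/dx = 3x^2 + 3
dy/dx = (3x^2 + 3)/(2y)
Numerator: 3*3^2 + 3 = 30
Denominator: 2*6.0 = 12.0
dy/dx = 30/12.0 = 2.5000

2.5000


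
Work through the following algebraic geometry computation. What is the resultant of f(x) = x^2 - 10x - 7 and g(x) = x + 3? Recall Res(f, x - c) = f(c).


For Res(f, x - c), we evaluate f at x = c.
f(-3) = (-3)^2 - 10*(-3) - 7
= 9 + 30 - 7
= 39 - 7 = 32
Res(f, g) = 32

32


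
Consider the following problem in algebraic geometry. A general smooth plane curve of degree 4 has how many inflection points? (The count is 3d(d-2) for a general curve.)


For a general smooth plane curve C of degree d, the inflection points are
the intersection of C with its Hessian curve, which has degree 3(d-2).
By Bezout, the total intersection number is d * 3(d-2) = 4 * 6 = 24.
For a general curve every flex is ordinary, so each contributes
multiplicity 1 to C·Hess(C), and the number of distinct inflection
points is 3d(d-2).
Inflection points = 3*4*(4-2) = 3*4*2 = 24

24


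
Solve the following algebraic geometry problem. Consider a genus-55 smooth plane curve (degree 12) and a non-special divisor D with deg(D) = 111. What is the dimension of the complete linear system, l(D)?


First, compute the genus of a smooth plane curve of degree 12:
g = (d-1)(d-2)/2 = (12-1)(12-2)/2 = 55
For a non-special divisor D (i.e., h^1(D) = 0), Riemann-Roch gives:
l(D) = deg(D) - g + 1
Since deg(D) = 111 >= 2g - 1 = 109, D is non-special.
l(D) = 111 - 55 + 1 = 57

57


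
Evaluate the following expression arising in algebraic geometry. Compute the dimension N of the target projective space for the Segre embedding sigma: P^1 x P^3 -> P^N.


The Segre embedding maps P^m x P^n into P^N via
all products of coordinates from each factor.
N = (m+1)(n+1) - 1
N = (1+1)(3+1) - 1
N = 2*4 - 1
N = 8 - 1 = 7

7


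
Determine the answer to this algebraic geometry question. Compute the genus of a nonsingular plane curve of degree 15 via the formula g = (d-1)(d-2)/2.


Using the genus formula for smooth plane curves:
g = (d-1)(d-2)/2
g = (15-1)(15-2)/2
g = 14*13/2
g = 182/2 = 91

91


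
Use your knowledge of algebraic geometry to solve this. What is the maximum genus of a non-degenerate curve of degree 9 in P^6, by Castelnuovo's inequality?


Castelnuovo's bound: write d - 1 = m(r-1) + epsilon with 0 <= epsilon < r-1.
d - 1 = 9 - 1 = 8
r - 1 = 6 - 1 = 5
8 = 1*5 + 3, so m = 1, epsilon = 3
pi(d, r) = m(m-1)(r-1)/2 + m*epsilon
= 1*0*5/2 + 1*3
= 0/2 + 3
= 0 + 3 = 3

3


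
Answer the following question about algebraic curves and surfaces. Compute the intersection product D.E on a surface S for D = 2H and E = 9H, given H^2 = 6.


Using bilinearity of the intersection pairing on a surface S:
(aH).(bH) = ab * (H.H)
We have H^2 = 6.
D.E = (2H).(9H) = 2*9*6
= 18*6
= 108

108


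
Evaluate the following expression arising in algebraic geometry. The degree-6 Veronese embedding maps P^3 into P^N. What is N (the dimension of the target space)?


The Veronese embedding v_d: P^n -> P^N maps each point to all
degree-d monomials in n+1 homogeneous coordinates.
N = C(n+d, d) - 1
N = C(3+6, 6) - 1
N = C(9, 6) - 1
C(9, 6) = 84
N = 84 - 1 = 83

83


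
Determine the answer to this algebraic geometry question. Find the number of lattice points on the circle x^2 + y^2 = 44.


Systematically check integer values of x where x^2 <= 44.
For each valid x, check if 44 - x^2 is a perfect square.
Total integer solutions found: 0

0


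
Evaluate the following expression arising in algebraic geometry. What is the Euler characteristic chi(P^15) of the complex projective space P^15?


The complex projective space P^15 has one cell in each even real dimension 0, 2, ..., 30.
The cohomology groups are H^{2k}(P^15) = Z for k = 0,...,15, and 0 otherwise.
Euler characteristic = sum of Betti numbers = 1 per even-dimensional cohomology group.
chi(P^15) = 15 + 1 = 16

16


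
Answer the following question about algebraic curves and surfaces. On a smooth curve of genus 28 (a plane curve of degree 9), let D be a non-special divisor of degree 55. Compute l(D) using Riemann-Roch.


First, compute the genus of a smooth plane curve of degree 9:
g = (d-1)(d-2)/2 = (9-1)(9-2)/2 = 28
For a non-special divisor D (i.e., h^1(D) = 0), Riemann-Roch gives:
l(D) = deg(D) - g + 1
Since deg(D) = 55 >= 2g - 1 = 55, D is non-special.
l(D) = 55 - 28 + 1 = 28

28


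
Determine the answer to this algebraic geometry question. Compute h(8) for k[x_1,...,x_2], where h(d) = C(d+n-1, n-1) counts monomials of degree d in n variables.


The Hilbert function for the polynomial ring in 2 variables is:
h(d) = C(d+n-1, n-1)
h(8) = C(8+2-1, 2-1) = C(9, 1)
= 9! / (1! * 8!)
= 9

9


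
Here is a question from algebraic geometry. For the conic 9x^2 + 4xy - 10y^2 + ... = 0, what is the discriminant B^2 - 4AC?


The discriminant of a conic Ax^2 + Bxy + Cy^2 + ... = 0 is B^2 - 4AC.
B^2 = 4^2 = 16
4AC = 4*9*(-10) = -360
Discriminant = 16 + 360 = 376

376


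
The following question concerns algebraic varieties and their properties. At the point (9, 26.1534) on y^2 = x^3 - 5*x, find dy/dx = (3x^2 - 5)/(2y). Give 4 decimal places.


Using implicit differentiation of y^2 = x^3 - 5*x:
2y * dy/dx = 3x^2 - 5
dy/dx = (3x^2 - 5)/(2y)
Numerator: 3*9^2 - 5 = 238
Denominator: 2*26.1534 = 52.3068
dy/dx = 238/52.3068 = 4.5501

4.5501


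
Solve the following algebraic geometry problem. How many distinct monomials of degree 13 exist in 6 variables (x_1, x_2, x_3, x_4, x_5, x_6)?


The number of degree-13 monomials in 6 variables is C(d+n-1, n-1).
= C(13+6-1, 6-1) = C(18, 5)
= 8568

8568


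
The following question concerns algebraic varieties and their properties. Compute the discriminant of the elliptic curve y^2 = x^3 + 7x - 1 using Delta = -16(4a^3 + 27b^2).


Compute each component:
4a^3 = 4*7^3 = 4*343 = 1372
27b^2 = 27*(-1)^2 = 27*1 = 27
4a^3 + 27b^2 = 1372 + 27 = 1399
Delta = -16*1399 = -22384

-22384


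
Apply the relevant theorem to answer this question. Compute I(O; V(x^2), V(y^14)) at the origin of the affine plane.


The intersection multiplicity of V(x^a) and V(y^b) at the origin is:
I(O; V(x^2), V(y^14)) = dim_k(k[x,y]/(x^2, y^14))
A basis for k[x,y]/(x^2, y^14) is the set of monomials x^i * y^j
where 0 <= i < 2 and 0 <= j < 14.
The number of such monomials is 2 * 14 = 28

28
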